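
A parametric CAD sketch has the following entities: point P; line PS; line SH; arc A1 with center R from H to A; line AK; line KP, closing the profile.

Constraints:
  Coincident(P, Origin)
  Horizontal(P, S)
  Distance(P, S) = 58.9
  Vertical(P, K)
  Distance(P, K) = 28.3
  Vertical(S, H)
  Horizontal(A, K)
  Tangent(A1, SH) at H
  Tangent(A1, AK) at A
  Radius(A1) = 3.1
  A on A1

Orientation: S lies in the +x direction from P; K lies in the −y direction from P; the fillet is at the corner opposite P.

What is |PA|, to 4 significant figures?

62.57

The virtual corner opposite P is at (58.90, -28.30). Since A1 is tangent to SH there, RH ⟂ SH and A1 meets AK tangentially, so RA is at right angles to AK, with radius 3.1, so the center R sits 3.1 in from both sides at R = (55.80, -25.20). That places the tangent points at H = (58.90, -25.20) on SH and A = (55.80, -28.30) on AK. Then |PA| = |A − P| = 62.57.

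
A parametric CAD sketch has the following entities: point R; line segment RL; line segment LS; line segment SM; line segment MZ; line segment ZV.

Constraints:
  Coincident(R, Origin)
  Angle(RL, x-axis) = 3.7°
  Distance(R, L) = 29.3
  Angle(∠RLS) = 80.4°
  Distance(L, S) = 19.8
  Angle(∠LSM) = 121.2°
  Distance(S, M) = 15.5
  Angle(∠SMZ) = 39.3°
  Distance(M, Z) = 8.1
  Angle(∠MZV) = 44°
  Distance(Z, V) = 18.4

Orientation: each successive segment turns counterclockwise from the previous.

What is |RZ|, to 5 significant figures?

23.885

R is at the origin; RL runs at 3.7° with length 29.3, so L = (29.239, 1.8908). ∠RLS = 80.4° gives LS at 103.30° from the x-axis; with |LS| = 19.8, S = (24.684, 21.160). ∠LSM = 121.2° gives SM at 162.10° from the x-axis; with |SM| = 15.5, M = (9.9342, 25.924). ∠SMZ = 39.3° gives MZ at -57.200° from the x-axis; with |MZ| = 8.1, Z = (14.322, 19.115). Then |RZ| = |Z − R| = 23.885.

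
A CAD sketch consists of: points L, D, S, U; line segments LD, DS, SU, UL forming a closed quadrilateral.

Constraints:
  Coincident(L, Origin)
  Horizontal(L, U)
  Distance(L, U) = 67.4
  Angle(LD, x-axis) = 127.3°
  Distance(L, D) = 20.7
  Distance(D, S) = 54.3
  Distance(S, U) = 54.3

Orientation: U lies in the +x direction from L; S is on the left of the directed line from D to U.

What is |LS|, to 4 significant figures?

55.47

Checks: |DS| = 54.30 ✓; |SU| = 54.30 ✓.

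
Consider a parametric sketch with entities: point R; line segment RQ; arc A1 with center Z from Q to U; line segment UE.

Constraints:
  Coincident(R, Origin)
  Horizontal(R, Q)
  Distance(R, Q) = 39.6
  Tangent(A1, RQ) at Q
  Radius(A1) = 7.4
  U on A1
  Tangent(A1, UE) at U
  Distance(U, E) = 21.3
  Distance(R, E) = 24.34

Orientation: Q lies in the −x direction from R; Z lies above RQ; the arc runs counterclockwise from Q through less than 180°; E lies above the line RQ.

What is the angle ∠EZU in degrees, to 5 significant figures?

70.842°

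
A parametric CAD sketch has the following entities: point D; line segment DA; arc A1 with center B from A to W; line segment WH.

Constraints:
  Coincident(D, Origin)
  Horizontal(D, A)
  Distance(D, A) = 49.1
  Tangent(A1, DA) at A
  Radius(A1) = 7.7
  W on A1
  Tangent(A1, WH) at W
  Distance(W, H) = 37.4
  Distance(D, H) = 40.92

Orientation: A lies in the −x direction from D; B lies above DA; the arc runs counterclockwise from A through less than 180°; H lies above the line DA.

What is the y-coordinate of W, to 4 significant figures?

3.427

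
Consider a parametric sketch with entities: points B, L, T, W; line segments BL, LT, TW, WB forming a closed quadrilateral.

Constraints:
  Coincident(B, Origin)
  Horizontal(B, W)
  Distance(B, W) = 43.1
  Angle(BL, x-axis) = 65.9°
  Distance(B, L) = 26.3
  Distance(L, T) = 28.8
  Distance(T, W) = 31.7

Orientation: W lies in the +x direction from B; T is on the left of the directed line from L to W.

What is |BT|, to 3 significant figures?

49.7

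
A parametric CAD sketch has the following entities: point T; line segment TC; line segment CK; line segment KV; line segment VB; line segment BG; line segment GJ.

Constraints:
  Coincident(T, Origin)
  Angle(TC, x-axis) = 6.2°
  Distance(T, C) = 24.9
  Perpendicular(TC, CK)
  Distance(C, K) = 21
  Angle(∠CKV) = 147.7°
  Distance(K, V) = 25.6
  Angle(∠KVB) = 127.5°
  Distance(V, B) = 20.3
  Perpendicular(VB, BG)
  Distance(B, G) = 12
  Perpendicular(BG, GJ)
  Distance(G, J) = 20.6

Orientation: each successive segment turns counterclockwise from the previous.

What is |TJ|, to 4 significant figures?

32.39

VB is perpendicular to BG, so BG runs at -89.00°; with |BG| = 12.0, G = (-13.54, 31.25). The perpendicularity gives GJ at right angles to BG, so GJ runs at 1.000°; with |GJ| = 20.6, J = (7.059, 31.61). Then |TJ| = |J − T| = 32.39.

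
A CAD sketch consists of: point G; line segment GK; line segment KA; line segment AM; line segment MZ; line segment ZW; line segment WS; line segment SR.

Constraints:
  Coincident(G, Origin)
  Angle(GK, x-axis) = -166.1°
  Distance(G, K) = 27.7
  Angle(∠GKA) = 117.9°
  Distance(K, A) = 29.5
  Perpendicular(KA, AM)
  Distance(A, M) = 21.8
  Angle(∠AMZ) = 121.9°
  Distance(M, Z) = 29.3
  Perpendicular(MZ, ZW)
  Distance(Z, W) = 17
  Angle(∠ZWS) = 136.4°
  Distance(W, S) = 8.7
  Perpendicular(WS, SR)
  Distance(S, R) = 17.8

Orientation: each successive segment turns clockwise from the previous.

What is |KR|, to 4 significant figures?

23.28

G is at the origin; GK runs at -166.1° with length 27.7, so K = (-26.89, -6.654). ∠GKA = 117.9° gives KA at 131.8° from the x-axis; with |KA| = 29.5, A = (-46.55, 15.34). KA is perpendicular to AM, so AM runs at 41.80°; with |AM| = 21.8, M = (-30.30, 29.87). ∠AMZ = 121.9° gives MZ at -16.30° from the x-axis; with |MZ| = 29.3, Z = (-2.178, 21.64). The perpendicularity gives ZW at right angles to MZ, so ZW runs at -106.3°; with |ZW| = 17.0, W = (-6.949, 5.327). ∠ZWS = 136.4° gives WS at -149.9° from the x-axis; with |WS| = 8.7, S = (-14.48, 0.9643). WS is perpendicular to SR, so SR runs at 120.1°; with |SR| = 17.8, R = (-23.40, 16.36). Then |KR| = |R − K| = 23.28.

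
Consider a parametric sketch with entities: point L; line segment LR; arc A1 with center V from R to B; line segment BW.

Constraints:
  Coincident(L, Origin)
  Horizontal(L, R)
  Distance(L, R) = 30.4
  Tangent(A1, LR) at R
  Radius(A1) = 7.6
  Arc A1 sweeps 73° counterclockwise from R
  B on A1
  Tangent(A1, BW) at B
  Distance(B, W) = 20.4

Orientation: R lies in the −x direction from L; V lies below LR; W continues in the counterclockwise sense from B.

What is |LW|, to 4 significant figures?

50.23

L is at the origin; L and R share the same y with |LR| = 30.4 and R on the −x side, so R = (-30.40, 0.000). The tangent condition forces VR to be normal to LR, so V = R + (0, -7.6) = (-30.40, -7.600). On A1, R sits at bearing 90° from V; a 73° counterclockwise sweep puts B at bearing 163°, so B = V + 7.6·(cos 163°, sin 163°) = (-37.67, -5.378). Since A1 is tangent to BW there, VB ⟂ BW, so BW runs along (−sin 163°, cos 163°); with |BW| = 20.4, W = (-43.63, -24.89). Then |LW| = |W − L| = 50.23.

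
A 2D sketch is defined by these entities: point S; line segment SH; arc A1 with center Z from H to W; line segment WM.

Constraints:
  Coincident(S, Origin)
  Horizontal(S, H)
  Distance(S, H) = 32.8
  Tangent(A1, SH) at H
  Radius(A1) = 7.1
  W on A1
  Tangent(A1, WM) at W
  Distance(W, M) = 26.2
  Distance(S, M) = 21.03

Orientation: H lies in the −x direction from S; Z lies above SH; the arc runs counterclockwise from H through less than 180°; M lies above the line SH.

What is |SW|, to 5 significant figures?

28.134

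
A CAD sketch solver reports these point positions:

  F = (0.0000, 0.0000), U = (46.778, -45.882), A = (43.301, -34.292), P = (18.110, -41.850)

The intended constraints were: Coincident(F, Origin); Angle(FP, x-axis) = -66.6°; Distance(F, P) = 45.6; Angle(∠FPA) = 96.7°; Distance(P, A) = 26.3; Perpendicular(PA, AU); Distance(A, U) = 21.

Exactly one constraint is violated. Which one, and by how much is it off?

Distance(A, U) = 21 — off by 8.90.

F = (0.00, 0.00) ✓; FP at -66.60° ✓; |FP| = 45.60 ✓; ∠FPA = 96.70° ✓; |PA| = 26.30 ✓; ∠(PA, AU) = 90.00° ✓; |AU| = 12.10 ✗.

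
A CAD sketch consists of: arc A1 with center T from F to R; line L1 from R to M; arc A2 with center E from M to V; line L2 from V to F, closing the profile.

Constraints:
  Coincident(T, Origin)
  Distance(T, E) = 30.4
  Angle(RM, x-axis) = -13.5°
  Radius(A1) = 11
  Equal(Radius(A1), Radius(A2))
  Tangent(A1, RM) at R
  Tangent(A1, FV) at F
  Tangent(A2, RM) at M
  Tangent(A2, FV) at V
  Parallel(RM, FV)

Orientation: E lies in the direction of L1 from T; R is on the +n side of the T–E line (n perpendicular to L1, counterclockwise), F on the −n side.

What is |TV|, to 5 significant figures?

32.329

Tangency of A1 to both parallel lines with radius 11.0 puts R and F at T ± 11.0·n: R = (2.5679, 10.696), F = (-2.5679, -10.696). Equal radii place M and V the same way about E: M = E + 11.0·n = (32.128, 3.5993), V = E − 11.0·n = (26.992, -17.793). Then |TV| = |V − T| = 32.329.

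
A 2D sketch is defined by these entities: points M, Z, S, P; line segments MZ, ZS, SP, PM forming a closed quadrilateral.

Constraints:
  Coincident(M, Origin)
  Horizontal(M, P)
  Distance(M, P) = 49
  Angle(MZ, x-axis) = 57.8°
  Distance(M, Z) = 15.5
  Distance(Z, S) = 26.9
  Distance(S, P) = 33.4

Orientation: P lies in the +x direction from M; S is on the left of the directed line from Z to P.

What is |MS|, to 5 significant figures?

41.516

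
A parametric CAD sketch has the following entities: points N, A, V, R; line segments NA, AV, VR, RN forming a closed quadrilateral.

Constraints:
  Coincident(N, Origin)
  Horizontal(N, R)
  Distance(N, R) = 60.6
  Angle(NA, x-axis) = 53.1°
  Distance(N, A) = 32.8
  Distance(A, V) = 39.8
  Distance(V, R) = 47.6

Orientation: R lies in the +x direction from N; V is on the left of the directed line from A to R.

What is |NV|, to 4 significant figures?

71.34

Checks: |AV| = 39.80 ✓; |VR| = 47.60 ✓.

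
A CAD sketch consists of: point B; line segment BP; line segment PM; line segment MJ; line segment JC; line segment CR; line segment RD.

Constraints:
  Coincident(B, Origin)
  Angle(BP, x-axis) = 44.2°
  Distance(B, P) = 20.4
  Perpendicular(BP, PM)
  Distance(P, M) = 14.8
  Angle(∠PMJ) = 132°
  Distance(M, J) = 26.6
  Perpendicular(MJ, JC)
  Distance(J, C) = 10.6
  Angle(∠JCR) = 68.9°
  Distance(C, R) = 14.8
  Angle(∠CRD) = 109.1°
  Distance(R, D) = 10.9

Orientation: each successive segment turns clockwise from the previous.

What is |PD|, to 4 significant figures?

28.44

B is at the origin; BP runs at 44.2° with length 20.4, so P = (14.62, 14.22). The perpendicularity gives PM at right angles to BP, so PM runs at -45.80°; with |PM| = 14.8, M = (24.94, 3.612). ∠PMJ = 132.0° gives MJ at -93.80° from the x-axis; with |MJ| = 26.6, J = (23.18, -22.93). MJ ⟂ JC, so JC runs at 176.2°; with |JC| = 10.6, C = (12.60, -22.23). ∠JCR = 68.9° gives CR at 65.10° from the x-axis; with |CR| = 14.8, R = (18.83, -8.803). ∠CRD = 109.1° gives RD at -5.800° from the x-axis; with |RD| = 10.9, D = (29.68, -9.904). Then |PD| = |D − P| = 28.44.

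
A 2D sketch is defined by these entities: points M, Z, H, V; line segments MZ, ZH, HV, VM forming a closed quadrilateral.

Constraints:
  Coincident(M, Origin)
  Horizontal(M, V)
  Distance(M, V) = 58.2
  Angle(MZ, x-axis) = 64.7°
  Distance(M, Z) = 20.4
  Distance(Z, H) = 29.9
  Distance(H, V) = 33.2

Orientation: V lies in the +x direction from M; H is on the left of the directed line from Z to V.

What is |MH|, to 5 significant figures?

45.774

Checks: M.y = 0.00, V.y = 0.00 ✓; |ZH| = 29.90 ✓; |HV| = 33.20 ✓.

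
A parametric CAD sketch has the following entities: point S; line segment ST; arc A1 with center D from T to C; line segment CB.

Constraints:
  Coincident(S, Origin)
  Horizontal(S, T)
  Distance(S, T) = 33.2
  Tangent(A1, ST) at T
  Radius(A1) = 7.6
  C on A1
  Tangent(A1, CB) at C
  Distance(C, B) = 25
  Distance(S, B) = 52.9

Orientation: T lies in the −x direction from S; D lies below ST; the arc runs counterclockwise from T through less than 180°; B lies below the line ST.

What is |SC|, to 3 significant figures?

41.4

Checks: S = (0.00, 0.00) ✓; |DC| = 7.600 ✓; ∠(DC, CB) = 90.00° ✓; |CB| = 25.00 ✓; |SB| = 52.90 ✓.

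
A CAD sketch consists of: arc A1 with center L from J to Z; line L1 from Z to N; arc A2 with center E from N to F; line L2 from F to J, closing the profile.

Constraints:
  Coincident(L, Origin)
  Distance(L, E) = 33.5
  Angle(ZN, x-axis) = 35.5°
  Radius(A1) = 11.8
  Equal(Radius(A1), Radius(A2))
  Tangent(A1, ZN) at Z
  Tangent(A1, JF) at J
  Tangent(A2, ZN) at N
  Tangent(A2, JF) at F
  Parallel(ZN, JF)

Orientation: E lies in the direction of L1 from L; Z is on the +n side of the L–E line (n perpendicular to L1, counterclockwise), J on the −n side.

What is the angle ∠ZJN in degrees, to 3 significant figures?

54.8°

The slot axis is L1's direction at 35.5°, so u = (cos 35.5°, sin 35.5°) = (0.814, 0.581) and n = (−sin 35.5°, cos 35.5°) = (-0.581, 0.814). L is at the origin and E lies 33.5 along u from L, so E = 33.5·u = (27.3, 19.5). Tangency of A1 to both parallel lines with radius 11.8 puts Z and J at L ± 11.8·n: Z = (-6.85, 9.61), J = (6.85, -9.61). Equal radii place N and F the same way about E: N = E + 11.8·n = (20.4, 29.1), F = E − 11.8·n = (34.1, 9.85). Then cos ∠ZJN = JZ·JN / (|JZ||JN|), giving 54.8°.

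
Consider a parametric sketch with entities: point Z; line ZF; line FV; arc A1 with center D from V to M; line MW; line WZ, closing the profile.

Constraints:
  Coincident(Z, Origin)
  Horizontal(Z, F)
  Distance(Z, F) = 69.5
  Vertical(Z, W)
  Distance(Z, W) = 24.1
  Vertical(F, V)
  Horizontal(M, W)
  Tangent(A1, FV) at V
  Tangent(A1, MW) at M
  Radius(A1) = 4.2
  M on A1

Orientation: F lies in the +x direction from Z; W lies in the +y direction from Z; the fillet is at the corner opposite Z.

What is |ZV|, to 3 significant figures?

72.3

Z is at the origin; Z and F share the same y with |ZF| = 69.5 and F on the +x side, so F = (69.5, 0.00). Z and W share the same x with |ZW| = 24.1 and W on the +y side, so W = (0.00, 24.1). The virtual corner opposite Z is at (69.5, 24.1). The tangent condition forces DV to be normal to FV and since A1 is tangent to MW there, DM ⟂ MW, with radius 4.2, so the center D sits 4.2 in from both sides at D = (65.3, 19.9). That places the tangent points at V = (69.5, 19.9) on FV and M = (65.3, 24.1) on MW. Then |ZV| = |V − Z| = 72.3.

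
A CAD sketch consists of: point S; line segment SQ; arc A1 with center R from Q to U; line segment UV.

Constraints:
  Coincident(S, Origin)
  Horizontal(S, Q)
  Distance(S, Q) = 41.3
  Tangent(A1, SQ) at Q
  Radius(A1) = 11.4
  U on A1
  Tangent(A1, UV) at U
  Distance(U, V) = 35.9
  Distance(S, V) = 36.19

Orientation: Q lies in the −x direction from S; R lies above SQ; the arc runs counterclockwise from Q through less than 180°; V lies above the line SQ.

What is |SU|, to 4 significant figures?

32.32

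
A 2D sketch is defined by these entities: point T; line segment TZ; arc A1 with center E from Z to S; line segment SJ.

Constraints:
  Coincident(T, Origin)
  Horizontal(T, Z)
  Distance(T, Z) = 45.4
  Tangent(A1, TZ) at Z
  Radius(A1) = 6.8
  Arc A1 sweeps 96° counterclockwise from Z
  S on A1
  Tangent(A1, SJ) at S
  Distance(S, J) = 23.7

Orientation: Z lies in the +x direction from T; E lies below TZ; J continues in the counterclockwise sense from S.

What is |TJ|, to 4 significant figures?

51.54

T is at the origin; TZ is horizontal with |TZ| = 45.4 and Z on the +x side, so Z = (45.40, 0.000). A1 meets TZ tangentially, so EZ is at right angles to TZ, so E = Z + (0, -6.8) = (45.40, -6.800). On A1, Z sits at bearing 90° from E; a 96° counterclockwise sweep puts S at bearing 186°, so S = E + 6.8·(cos 186°, sin 186°) = (38.64, -7.511). The tangent condition forces ES to be normal to SJ, so SJ runs along (−sin 186°, cos 186°); with |SJ| = 23.7, J = (41.11, -31.08). Then |TJ| = |J − T| = 51.54.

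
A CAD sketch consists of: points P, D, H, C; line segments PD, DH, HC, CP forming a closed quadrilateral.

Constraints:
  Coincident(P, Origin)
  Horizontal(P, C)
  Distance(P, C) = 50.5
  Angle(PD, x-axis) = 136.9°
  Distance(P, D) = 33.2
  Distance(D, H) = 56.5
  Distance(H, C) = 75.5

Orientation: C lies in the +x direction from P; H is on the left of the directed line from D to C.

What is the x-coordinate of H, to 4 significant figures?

12.75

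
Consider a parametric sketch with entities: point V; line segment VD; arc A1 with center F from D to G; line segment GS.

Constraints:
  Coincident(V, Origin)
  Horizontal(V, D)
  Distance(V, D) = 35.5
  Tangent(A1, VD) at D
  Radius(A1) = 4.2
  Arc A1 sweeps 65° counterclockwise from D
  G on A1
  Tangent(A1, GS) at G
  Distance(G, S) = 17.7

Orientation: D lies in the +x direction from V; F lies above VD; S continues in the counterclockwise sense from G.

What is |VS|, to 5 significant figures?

50.299

V is at the origin; VD is horizontal with |VD| = 35.5 and D on the +x side, so D = (35.500, 0.0000). Tangency of A1 to VD means the radius FD is perpendicular to VD, so F = D + (0, 4.2) = (35.500, 4.2000). On A1, D sits at bearing -90° from F; a 65° counterclockwise sweep puts G at bearing -25°, so G = F + 4.2·(cos -25°, sin -25°) = (39.306, 2.4250). Since A1 is tangent to GS there, FG ⟂ GS, so GS runs along (−sin -25°, cos -25°); with |GS| = 17.7, S = (46.787, 18.467). Then |VS| = |S − V| = 50.299.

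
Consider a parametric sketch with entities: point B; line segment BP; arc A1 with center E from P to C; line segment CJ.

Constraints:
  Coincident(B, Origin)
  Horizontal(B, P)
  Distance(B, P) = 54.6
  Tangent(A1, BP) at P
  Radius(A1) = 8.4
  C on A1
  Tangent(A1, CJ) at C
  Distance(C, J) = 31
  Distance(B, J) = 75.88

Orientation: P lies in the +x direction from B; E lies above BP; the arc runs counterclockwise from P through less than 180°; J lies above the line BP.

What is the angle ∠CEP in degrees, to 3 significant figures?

85.8°

B is at the origin; B and P share the same y with |BP| = 54.6 and P on the +x side, so P = (54.6, 0.00). The tangent condition forces EP to be normal to BP, so E = P + (0, 8.4) = (54.6, 8.40). Since EC ⟂ CJ (tangency), |EJ| = √(8.4² + 31.0²) = 32.1 regardless of where C sits on A1. So J lies on both circle(B, 75.88) and circle(E, 32.1); the above-BP intersection is J = (65.3, 38.7). C is the foot of the tangent from J: C = (63.0, 7.78).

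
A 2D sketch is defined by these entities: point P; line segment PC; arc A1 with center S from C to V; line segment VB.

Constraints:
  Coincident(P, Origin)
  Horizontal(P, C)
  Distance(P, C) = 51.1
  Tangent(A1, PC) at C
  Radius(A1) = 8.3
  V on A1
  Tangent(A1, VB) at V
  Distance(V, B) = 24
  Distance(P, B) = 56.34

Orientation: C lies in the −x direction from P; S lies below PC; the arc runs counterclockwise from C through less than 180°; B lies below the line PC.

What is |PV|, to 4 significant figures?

59.53

P is at the origin; PC is horizontal with |PC| = 51.1 and C on the −x side, so C = (-51.10, 0.000). The tangent condition forces SC to be normal to PC, so S = C + (0, -8.3) = (-51.10, -8.300). Since SV ⟂ VB (tangency), |SB| = √(8.3² + 24.0²) = 25.39 regardless of where V sits on A1. So B lies on both circle(P, 56.34) and circle(S, 25.39); the below-PC intersection is B = (-45.60, -33.09). V is the foot of the tangent from B: V = (-58.17, -12.65).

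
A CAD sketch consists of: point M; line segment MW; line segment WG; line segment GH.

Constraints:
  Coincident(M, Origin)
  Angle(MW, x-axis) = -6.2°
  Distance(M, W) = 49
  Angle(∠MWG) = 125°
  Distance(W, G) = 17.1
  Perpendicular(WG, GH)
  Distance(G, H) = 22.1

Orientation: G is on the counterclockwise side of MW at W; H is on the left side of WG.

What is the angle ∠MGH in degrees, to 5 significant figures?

48.398°

∠MWG = 125.0°, so WG runs at -6.2° + (180° − 125.0°) = 48.800° from the x-axis; with |WG| = 17.1, G = W + 17.1·(cos 48.800°, sin 48.800°) = (59.977, 7.5743). WG is perpendicular to GH; with |GH| = 22.1 on the left of WG, H = G + 22.1·(-0.75241, 0.65869) = (43.349, 22.131). Then cos ∠MGH = GM·GH / (|GM||GH|), giving 48.398°.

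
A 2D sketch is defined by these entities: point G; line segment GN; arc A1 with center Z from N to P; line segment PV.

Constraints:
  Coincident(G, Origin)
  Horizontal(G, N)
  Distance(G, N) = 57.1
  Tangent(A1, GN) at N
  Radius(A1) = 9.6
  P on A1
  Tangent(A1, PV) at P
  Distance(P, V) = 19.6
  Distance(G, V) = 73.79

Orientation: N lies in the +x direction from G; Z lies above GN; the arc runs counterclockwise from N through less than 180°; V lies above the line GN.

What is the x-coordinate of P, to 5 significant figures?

66.675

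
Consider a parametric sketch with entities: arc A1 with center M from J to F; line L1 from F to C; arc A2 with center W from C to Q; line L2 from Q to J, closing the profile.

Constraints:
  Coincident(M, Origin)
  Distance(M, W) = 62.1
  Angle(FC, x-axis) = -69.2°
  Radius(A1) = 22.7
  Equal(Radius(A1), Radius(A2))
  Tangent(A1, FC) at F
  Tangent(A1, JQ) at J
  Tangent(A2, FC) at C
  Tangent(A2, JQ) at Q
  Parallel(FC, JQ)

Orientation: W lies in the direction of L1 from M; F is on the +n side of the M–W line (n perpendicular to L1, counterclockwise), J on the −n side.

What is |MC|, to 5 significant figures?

66.119

The slot axis is L1's direction at -69.2°, so u = (cos -69.2°, sin -69.2°) = (0.35511, -0.93483) and n = (−sin -69.2°, cos -69.2°) = (0.93483, 0.35511). M is at the origin and W lies 62.1 along u from M, so W = 62.1·u = (22.052, -58.053). Tangency of A1 to both parallel lines with radius 22.7 puts F and J at M ± 22.7·n: F = (21.221, 8.0609), J = (-21.221, -8.0609). Equal radii place C and Q the same way about W: C = W + 22.7·n = (43.273, -49.992), Q = W − 22.7·n = (0.83160, -66.114). Then |MC| = |C − M| = 66.119.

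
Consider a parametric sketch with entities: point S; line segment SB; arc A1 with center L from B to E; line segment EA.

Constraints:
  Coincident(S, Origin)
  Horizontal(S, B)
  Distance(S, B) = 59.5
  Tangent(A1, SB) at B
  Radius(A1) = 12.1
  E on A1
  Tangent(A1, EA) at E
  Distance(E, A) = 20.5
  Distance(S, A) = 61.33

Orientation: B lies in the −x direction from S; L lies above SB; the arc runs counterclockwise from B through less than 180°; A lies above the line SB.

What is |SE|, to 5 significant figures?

49.589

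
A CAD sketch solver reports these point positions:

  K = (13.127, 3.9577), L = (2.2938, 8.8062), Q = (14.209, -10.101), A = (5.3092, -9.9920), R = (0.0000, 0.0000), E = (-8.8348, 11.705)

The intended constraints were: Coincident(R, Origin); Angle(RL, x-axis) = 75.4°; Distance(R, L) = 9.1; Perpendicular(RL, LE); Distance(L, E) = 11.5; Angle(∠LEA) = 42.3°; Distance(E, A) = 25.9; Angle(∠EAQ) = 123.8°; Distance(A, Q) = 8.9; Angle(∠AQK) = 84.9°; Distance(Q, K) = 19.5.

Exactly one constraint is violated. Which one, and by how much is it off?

Distance(Q, K) = 19.5 — off by 5.40.

R = (0.00, 0.00) ✓; RL at 75.40° ✓; |RL| = 9.100 ✓; ∠(RL, LE) = 90.00° ✓; |LE| = 11.50 ✓; ∠LEA = 42.30° ✓; |EA| = 25.90 ✓; ∠EAQ = 123.8° ✓; |AQ| = 8.900 ✓; ∠AQK = 84.90° ✓; |QK| = 14.10 ✗.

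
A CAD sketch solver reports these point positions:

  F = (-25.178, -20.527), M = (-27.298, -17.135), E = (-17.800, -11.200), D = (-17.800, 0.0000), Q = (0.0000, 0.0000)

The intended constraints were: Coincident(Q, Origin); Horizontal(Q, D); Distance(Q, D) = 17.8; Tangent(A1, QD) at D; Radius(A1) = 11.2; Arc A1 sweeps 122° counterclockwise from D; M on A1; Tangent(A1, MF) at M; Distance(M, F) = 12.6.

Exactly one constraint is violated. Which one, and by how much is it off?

Distance(M, F) = 12.6 — off by 8.60.

Q = (0.00, 0.00) ✓; Q.y = 0.00, D.y = 0.00 ✓; |QD| = 17.80 ✓; ∠(ED, DQ) = 90.00° ✓; |ED| = 11.20 ✓; bearing(E→M) − bearing(E→D) = 122.0° ✓; |EM| = 11.20 ✓; ∠(EM, MF) = 89.99° ✓; |MF| = 4.000 ✗.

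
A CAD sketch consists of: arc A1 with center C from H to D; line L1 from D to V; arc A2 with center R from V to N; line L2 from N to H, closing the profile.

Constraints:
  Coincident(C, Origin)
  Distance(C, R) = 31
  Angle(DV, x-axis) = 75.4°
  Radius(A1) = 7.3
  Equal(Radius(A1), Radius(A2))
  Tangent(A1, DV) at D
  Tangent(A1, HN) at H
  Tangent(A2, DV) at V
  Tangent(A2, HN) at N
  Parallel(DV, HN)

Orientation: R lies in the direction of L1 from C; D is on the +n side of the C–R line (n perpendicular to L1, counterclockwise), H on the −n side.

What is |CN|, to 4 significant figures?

31.85

The slot axis is L1's direction at 75.4°, so u = (cos 75.4°, sin 75.4°) = (0.2521, 0.9677) and n = (−sin 75.4°, cos 75.4°) = (-0.9677, 0.2521). C is at the origin and R lies 31.0 along u from C, so R = 31.0·u = (7.814, 30.00). Tangency of A1 to both parallel lines with radius 7.3 puts D and H at C ± 7.3·n: D = (-7.064, 1.840), H = (7.064, -1.840). Equal radii place V and N the same way about R: V = R + 7.3·n = (0.7499, 31.84), N = R − 7.3·n = (14.88, 28.16). Then |CN| = |N − C| = 31.85.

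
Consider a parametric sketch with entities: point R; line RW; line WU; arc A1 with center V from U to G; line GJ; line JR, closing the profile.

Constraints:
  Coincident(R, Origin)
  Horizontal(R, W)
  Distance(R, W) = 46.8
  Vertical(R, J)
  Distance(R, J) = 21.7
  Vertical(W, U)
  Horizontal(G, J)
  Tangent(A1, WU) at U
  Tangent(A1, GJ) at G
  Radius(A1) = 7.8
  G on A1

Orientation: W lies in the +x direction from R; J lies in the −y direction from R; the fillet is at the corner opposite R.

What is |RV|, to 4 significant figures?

41.40

R and J share the same x with |RJ| = 21.7 and J on the −y side, so J = (0.000, -21.70). The virtual corner opposite R is at (46.80, -21.70). Since A1 is tangent to WU there, VU ⟂ WU and A1 meets GJ tangentially, so VG is at right angles to GJ, with radius 7.8, so the center V sits 7.8 in from both sides at V = (39.00, -13.90). Then |RV| = |V − R| = 41.40.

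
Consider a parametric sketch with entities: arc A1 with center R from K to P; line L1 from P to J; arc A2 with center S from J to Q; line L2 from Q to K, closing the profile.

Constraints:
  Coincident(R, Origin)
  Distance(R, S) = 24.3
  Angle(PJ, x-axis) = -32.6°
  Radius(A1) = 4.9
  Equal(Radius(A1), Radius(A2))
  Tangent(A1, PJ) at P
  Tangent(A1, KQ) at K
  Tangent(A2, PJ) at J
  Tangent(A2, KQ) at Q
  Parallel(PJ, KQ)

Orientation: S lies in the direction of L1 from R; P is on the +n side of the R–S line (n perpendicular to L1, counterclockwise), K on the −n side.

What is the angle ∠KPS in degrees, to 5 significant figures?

78.599°

The slot axis is L1's direction at -32.6°, so u = (cos -32.6°, sin -32.6°) = (0.84245, -0.53877) and n = (−sin -32.6°, cos -32.6°) = (0.53877, 0.84245). R is at the origin and S lies 24.3 along u from R, so S = 24.3·u = (20.472, -13.092). Tangency of A1 to both parallel lines with radius 4.9 puts P and K at R ± 4.9·n: P = (2.6400, 4.1280), K = (-2.6400, -4.1280). Then cos ∠KPS = PK·PS / (|PK||PS|), giving 78.599°.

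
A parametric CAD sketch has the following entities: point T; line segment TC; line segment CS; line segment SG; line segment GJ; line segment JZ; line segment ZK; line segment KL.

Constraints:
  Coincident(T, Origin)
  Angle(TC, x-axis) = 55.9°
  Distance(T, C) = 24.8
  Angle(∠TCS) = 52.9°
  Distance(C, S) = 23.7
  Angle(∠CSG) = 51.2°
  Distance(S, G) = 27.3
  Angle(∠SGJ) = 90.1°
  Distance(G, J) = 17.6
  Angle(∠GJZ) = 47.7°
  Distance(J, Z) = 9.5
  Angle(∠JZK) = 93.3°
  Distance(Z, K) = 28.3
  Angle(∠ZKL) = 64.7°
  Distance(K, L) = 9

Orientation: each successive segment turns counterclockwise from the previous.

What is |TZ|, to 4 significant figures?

16.81

T is at the origin; TC runs at 55.9° with length 24.8, so C = (13.90, 20.54). ∠TCS = 52.9° gives CS at -177.0° from the x-axis; with |CS| = 23.7, S = (-9.764, 19.30). ∠CSG = 51.2° gives SG at -48.20° from the x-axis; with |SG| = 27.3, G = (8.433, -1.056). ∠SGJ = 90.1° gives GJ at 41.70° from the x-axis; with |GJ| = 17.6, J = (21.57, 10.65). ∠GJZ = 47.7° gives JZ at 174.0° from the x-axis; with |JZ| = 9.5, Z = (12.13, 11.65). Then |TZ| = |Z − T| = 16.81.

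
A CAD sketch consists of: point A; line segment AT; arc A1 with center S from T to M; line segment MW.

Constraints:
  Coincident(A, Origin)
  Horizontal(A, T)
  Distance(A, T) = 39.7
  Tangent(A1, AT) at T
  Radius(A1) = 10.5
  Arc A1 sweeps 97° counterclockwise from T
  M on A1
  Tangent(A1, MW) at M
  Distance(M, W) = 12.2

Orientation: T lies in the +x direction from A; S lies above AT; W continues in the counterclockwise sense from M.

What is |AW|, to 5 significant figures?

54.185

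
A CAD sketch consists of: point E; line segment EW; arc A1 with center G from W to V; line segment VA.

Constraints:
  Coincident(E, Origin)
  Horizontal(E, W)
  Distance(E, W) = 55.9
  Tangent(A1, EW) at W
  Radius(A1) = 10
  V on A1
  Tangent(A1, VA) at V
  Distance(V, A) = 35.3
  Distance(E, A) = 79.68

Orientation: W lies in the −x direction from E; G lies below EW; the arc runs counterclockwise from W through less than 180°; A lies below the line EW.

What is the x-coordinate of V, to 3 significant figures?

-65.9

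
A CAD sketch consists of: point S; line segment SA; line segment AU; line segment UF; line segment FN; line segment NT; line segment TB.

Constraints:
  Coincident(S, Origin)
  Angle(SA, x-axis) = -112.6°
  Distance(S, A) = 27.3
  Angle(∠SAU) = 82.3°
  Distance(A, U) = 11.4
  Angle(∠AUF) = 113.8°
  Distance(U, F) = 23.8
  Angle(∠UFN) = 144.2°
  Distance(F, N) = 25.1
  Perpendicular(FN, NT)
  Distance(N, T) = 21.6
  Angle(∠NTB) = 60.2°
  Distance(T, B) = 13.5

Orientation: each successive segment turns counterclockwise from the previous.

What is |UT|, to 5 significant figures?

45.062

S is at the origin; SA runs at -112.6° with length 27.3, so A = (-10.491, -25.204). ∠SAU = 82.3° gives AU at -14.900° from the x-axis; with |AU| = 11.4, U = (0.52542, -28.135). ∠AUF = 113.8° gives UF at 51.300° from the x-axis; with |UF| = 23.8, F = (15.406, -9.5607). ∠UFN = 144.2° gives FN at 87.100° from the x-axis; with |FN| = 25.1, N = (16.676, 15.507). FN is perpendicular to NT, so NT runs at 177.10°; with |NT| = 21.6, T = (-4.8963, 16.600). Then |UT| = |T − U| = 45.062.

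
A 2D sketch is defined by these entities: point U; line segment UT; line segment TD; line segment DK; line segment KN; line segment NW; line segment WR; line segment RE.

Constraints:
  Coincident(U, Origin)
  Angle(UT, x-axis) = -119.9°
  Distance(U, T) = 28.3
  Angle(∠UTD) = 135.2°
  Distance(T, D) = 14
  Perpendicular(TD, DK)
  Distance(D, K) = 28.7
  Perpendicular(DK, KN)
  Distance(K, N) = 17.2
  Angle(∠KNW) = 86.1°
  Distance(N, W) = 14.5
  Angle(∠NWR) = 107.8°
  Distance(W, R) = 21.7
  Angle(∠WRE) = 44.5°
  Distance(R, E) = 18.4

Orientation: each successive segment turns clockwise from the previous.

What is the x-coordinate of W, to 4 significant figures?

-15.73

The perpendicularity gives KN at right angles to DK, so KN runs at 15.30°; with |KN| = 17.2, N = (-18.59, 3.994). ∠KNW = 86.1° gives NW at -78.60° from the x-axis; with |NW| = 14.5, W = (-15.73, -10.22). So W.x = -15.73.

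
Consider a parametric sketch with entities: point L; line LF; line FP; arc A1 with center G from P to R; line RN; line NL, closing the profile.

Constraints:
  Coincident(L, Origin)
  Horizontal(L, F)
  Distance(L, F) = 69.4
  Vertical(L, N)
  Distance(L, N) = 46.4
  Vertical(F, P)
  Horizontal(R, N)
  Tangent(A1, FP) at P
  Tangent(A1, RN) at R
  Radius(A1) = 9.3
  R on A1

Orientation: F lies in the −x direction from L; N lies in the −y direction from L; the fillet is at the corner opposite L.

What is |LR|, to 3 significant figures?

75.9

The virtual corner opposite L is at (-69.4, -46.4). Since A1 is tangent to FP there, GP ⟂ FP and tangency of A1 to RN means the radius GR is perpendicular to RN, with radius 9.3, so the center G sits 9.3 in from both sides at G = (-60.1, -37.1). That places the tangent points at P = (-69.4, -37.1) on FP and R = (-60.1, -46.4) on RN. Then |LR| = |R − L| = 75.9.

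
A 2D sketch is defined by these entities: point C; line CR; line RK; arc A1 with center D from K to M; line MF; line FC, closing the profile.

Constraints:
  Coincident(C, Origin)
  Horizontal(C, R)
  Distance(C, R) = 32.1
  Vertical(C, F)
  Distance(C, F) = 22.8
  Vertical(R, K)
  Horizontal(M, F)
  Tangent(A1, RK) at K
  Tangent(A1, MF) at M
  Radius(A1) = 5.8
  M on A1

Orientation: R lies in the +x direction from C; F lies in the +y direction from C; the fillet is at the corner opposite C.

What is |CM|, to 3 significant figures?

34.8

C is at the origin; C and R share the same y with |CR| = 32.1 and R on the +x side, so R = (32.1, 0.00). CF is vertical with |CF| = 22.8 and F on the +y side, so F = (0.00, 22.8). The virtual corner opposite C is at (32.1, 22.8). Since A1 is tangent to RK there, DK ⟂ RK and tangency of A1 to MF means the radius DM is perpendicular to MF, with radius 5.8, so the center D sits 5.8 in from both sides at D = (26.3, 17.0). That places the tangent points at K = (32.1, 17.0) on RK and M = (26.3, 22.8) on MF. Then |CM| = |M − C| = 34.8.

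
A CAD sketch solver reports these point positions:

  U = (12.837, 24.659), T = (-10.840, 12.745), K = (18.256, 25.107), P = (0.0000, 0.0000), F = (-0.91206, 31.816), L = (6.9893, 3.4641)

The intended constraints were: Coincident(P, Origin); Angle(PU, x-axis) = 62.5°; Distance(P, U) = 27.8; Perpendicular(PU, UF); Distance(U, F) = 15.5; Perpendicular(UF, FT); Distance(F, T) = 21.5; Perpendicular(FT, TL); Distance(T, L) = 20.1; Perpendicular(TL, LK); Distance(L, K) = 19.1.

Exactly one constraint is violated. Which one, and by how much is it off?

Distance(L, K) = 19.1 — off by 5.30.

P = (0.00, 0.00) ✓; PU at 62.50° ✓; |PU| = 27.80 ✓; ∠(PU, UF) = 90.00° ✓; |UF| = 15.50 ✓; ∠(UF, FT) = 90.00° ✓; |FT| = 21.50 ✓; ∠(FT, TL) = 90.00° ✓; |TL| = 20.10 ✓; ∠(TL, LK) = 90.00° ✓; |LK| = 24.40 ✗.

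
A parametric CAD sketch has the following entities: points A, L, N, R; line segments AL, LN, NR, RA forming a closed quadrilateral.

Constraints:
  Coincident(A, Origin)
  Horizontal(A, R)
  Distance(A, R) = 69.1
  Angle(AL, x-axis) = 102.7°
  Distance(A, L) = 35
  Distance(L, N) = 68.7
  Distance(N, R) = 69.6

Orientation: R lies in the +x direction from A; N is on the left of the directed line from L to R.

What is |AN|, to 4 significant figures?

85.45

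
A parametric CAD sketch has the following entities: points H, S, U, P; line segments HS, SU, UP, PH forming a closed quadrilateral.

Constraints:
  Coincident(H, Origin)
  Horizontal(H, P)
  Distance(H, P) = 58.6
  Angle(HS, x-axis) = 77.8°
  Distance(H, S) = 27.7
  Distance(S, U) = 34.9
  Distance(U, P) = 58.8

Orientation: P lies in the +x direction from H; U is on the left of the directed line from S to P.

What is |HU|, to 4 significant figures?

60.07

Checks: |SU| = 34.90 ✓; |UP| = 58.80 ✓.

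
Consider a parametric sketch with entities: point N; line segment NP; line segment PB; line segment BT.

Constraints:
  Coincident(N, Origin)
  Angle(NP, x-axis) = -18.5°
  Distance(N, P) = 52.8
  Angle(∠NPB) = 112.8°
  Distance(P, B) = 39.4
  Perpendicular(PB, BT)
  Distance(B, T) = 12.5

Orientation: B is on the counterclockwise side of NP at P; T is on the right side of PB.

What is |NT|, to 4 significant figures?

85.59

∠NPB = 112.8°, so PB runs at -18.5° + (180° − 112.8°) = 48.70° from the x-axis; with |PB| = 39.4, B = P + 39.4·(cos 48.70°, sin 48.70°) = (76.08, 12.85). The perpendicularity gives BT at right angles to PB; with |BT| = 12.5 on the right of PB, T = B + 12.5·(0.7513, -0.6600) = (85.47, 4.596). Then |NT| = |T − N| = 85.59.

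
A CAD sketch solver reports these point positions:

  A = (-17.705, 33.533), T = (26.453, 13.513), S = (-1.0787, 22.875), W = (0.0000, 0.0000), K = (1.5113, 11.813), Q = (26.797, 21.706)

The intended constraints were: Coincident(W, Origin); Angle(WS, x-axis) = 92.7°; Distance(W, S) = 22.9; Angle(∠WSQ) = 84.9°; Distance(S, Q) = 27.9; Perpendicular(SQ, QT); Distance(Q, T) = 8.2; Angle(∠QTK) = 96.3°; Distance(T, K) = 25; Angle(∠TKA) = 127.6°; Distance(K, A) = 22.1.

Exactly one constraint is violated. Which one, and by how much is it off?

Distance(K, A) = 22.1 — off by 6.90.

W = (0.00, 0.00) ✓; WS at 92.70° ✓; |WS| = 22.90 ✓; ∠WSQ = 84.90° ✓; |SQ| = 27.90 ✓; ∠(SQ, QT) = 90.00° ✓; |QT| = 8.200 ✓; ∠QTK = 96.30° ✓; |TK| = 25.00 ✓; ∠TKA = 127.6° ✓; |KA| = 29.00 ✗.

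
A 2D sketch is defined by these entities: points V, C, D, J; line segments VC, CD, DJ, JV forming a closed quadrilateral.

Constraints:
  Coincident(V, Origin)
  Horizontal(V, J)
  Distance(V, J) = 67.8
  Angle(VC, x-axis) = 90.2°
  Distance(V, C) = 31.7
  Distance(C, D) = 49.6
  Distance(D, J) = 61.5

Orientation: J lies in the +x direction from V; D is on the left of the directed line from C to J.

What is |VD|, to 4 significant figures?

70.80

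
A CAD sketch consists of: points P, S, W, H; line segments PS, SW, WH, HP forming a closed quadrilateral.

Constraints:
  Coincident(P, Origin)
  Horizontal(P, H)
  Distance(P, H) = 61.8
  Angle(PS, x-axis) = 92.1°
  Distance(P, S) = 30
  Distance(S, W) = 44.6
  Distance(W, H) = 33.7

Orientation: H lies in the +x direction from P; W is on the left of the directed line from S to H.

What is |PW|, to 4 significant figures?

51.86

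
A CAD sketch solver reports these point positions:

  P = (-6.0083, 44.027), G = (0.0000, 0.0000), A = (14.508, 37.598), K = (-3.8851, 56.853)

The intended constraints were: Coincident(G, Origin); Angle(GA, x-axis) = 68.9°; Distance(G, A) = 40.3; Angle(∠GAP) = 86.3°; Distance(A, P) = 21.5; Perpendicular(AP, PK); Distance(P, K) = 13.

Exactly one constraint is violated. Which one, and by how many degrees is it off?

Perpendicular(AP, PK) — off by 8.00°.

G = (0.00, 0.00) ✓; GA at 68.90° ✓; |GA| = 40.30 ✓; ∠GAP = 86.30° ✓; |AP| = 21.50 ✓; ∠(AP, PK) = 82.00° ✗; |PK| = 13.00 ✓.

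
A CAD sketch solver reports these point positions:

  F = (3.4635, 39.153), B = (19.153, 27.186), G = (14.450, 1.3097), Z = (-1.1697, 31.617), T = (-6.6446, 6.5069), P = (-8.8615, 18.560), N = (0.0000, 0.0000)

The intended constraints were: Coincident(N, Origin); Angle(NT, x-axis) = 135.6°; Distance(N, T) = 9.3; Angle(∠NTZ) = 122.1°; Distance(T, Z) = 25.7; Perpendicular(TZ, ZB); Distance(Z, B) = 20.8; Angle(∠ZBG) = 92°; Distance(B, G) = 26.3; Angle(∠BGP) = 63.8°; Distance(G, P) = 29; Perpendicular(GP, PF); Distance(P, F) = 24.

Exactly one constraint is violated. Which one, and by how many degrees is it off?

Perpendicular(GP, PF) — off by 5.60°.

N = (0.00, 0.00) ✓; NT at 135.6° ✓; |NT| = 9.300 ✓; ∠NTZ = 122.1° ✓; |TZ| = 25.70 ✓; ∠(TZ, ZB) = 90.00° ✓; |ZB| = 20.80 ✓; ∠ZBG = 92.00° ✓; |BG| = 26.30 ✓; ∠BGP = 63.80° ✓; |GP| = 29.00 ✓; ∠(GP, PF) = 84.40° ✗; |PF| = 24.00 ✓.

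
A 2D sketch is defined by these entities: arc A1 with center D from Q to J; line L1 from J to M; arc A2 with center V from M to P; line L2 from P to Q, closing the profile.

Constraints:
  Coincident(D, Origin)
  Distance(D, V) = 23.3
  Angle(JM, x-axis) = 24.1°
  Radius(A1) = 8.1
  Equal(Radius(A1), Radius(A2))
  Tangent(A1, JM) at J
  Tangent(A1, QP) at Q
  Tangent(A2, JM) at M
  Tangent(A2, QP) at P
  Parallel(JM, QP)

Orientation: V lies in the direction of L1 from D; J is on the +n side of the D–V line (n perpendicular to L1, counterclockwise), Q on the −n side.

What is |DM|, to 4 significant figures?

24.67

Tangency of A1 to both parallel lines with radius 8.1 puts J and Q at D ± 8.1·n: J = (-3.307, 7.394), Q = (3.307, -7.394). Equal radii place M and P the same way about V: M = V + 8.1·n = (17.96, 16.91), P = V − 8.1·n = (24.58, 2.120). Then |DM| = |M − D| = 24.67.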